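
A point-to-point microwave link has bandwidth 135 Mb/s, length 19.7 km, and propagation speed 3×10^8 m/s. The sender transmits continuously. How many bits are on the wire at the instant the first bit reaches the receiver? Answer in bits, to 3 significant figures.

Propagation delay = 19700 / 300000000 = 6.56667e-05 s.
BDP = R × t_prop = 135000000 × 6.56667e-05 = 8865 bits.

8870 bits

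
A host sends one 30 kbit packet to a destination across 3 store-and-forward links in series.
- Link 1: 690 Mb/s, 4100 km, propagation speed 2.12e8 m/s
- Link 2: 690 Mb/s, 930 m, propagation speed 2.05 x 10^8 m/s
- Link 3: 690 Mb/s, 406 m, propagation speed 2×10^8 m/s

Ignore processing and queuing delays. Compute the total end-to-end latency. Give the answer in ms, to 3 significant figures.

19.5 ms

L = 30000 bits.
Transmission delay per hop = L/R = 30000/690000000 = 0.0434783 ms; 3 hops → 0.130435 ms.
Propagation delays (d/s per hop): 19.3396, 0.00453659, 0.00203 ms; sum = 19.3462 ms.
End-to-end = 19.5 ms.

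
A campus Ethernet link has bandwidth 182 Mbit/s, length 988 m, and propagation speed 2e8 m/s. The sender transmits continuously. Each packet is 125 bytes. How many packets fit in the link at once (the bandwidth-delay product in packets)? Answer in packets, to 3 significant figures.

0.899 packets

Propagation delay = 988 / 200000000 = 4.94e-06 s.
BDP = R × t_prop = 182000000 × 4.94e-06 = 899.08 bits.
In packets of 1000 bits: 0.899 packets.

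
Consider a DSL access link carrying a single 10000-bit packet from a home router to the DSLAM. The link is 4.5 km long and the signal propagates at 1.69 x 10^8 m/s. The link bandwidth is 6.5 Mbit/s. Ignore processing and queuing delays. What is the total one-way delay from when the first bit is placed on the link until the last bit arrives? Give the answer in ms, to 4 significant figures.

Transmission delay = L/R = 10000 / 6500000 = 1.53846 ms.
Propagation delay = d/s = 4500 m / 169000000 m/s = 0.0266272 ms.
Total = 1.565 ms.

1.565 ms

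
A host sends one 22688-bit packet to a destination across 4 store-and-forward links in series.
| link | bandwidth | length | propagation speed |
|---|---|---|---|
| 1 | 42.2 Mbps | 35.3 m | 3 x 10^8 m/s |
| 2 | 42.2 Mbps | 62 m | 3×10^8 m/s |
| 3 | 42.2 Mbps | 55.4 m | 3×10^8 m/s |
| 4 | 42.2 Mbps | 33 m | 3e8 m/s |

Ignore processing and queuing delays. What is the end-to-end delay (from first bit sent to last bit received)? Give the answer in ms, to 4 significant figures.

Transmission delay per hop = L/R = 22688/42200000 = 0.53763 ms; 4 hops → 2.15052 ms.
Propagation delays (d/s per hop): 0.000117667, 0.000206667, 0.000184667, 0.00011 ms; sum = 0.000619 ms.
End-to-end = 2.151 ms.

2.151 ms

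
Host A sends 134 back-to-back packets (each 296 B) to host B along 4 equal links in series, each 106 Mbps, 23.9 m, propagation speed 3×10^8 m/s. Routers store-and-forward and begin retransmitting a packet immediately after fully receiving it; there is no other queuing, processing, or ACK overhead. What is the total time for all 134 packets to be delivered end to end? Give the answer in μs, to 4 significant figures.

3061 μs

Per-hop transmission t_tx = L/R = 2368/106000000 = 22.3396 μs.
Per-hop propagation t_prop = 23.9/300000000 = 0.0796667 μs.
Pipeline fill: first packet needs 4·t_tx to clear all hops; remaining 133 packets each add one t_tx.
Total = (4+134-1)·t_tx + 4·t_prop = 137·22.3396 + 4·0.0796667 = 3061 μs.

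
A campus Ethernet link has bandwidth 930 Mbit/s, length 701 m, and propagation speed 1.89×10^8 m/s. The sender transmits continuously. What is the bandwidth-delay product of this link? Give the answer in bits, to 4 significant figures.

3449 bits

Propagation delay = 701 / 189000000 = 3.70899e-06 s.
BDP = R × t_prop = 930000000 × 3.70899e-06 = 3449.37 bits.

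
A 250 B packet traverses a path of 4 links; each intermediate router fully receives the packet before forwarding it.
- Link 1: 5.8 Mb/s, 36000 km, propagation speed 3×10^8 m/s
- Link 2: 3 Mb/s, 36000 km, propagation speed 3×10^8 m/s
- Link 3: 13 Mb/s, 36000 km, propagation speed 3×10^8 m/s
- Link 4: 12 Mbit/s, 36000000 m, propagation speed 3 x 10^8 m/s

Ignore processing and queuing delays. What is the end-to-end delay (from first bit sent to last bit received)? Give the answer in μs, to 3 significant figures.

L = 250 × 8 = 2000 bits.
Transmission delays (L/R per hop): 344.828, 666.667, 153.846, 166.667 μs; sum = 1332.01 μs.
Propagation delays (d/s per hop): 120000, 120000, 120000, 120000 μs; sum = 480000 μs.
End-to-end = 481000 μs.

481000 μs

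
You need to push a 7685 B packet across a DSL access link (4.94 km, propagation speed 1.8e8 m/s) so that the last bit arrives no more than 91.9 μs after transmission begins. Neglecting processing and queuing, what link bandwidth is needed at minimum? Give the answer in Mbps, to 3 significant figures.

954 Mbps

L = 61480 bits.
Propagation delay = 4940 / 180000000 = 27.4444 μs.
Transmission budget = 91.9 − 27.4444 = 64.4556 μs.
R ≥ L / t_tx = 61480 bits / 6.44556e-05 s = 954 Mbps.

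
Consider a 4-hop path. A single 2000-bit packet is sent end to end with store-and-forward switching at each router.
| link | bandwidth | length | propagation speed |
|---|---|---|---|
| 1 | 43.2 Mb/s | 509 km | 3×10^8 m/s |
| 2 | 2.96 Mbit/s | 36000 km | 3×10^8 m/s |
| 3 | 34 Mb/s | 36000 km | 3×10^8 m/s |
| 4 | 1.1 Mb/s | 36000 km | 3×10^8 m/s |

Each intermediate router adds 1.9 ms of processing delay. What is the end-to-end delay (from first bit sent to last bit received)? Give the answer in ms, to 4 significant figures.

370.0 ms

Transmission delays (L/R per hop): 0.0462963, 0.675676, 0.0588235, 1.81818 ms; sum = 2.59898 ms.
Propagation delays (d/s per hop): 1.69667, 120, 120, 120 ms; sum = 361.697 ms.
Processing at 3 router(s): 3 × 1.9 ms = 5.7 ms.
End-to-end = 370.0 ms.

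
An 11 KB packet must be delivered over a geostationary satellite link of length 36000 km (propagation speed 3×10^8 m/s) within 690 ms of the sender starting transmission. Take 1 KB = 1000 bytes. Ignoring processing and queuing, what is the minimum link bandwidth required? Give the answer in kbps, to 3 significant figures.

154 kbps

L = 88000 bits.
Propagation delay = 36000000 / 300000000 = 120 ms.
Transmission budget = 690 − 120 = 570 ms.
R ≥ L / t_tx = 88000 bits / 0.57 s = 154 kbps.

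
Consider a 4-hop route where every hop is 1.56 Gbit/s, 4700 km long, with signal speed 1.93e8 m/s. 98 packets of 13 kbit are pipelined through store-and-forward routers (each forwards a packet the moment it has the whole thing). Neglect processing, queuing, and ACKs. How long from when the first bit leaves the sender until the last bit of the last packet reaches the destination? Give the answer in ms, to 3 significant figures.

Per-hop transmission t_tx = L/R = 13000/1560000000 = 0.00833333 ms.
Per-hop propagation t_prop = 4700000/193000000 = 24.3523 ms.
Pipeline fill: first packet needs 4·t_tx to clear all hops; remaining 97 packets each add one t_tx.
Total = (4+98-1)·t_tx + 4·t_prop = 101·0.00833333 + 4·24.3523 = 98.3 ms.

98.3 ms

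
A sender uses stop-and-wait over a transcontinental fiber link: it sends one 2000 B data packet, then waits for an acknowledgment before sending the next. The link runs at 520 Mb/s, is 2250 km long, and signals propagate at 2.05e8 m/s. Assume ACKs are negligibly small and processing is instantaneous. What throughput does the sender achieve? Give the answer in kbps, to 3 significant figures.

728 kbps

t_tx = L/R = 16000/520000000 = 3.07692e-05 s.
t_prop = 2250000/2.05e+08 = 0.0109756 s; RTT = 0.0219512 s.
Cycle = t_tx + RTT = 0.021982 s.
Throughput = L / cycle = 16000 / 0.021982 = 728 kbps.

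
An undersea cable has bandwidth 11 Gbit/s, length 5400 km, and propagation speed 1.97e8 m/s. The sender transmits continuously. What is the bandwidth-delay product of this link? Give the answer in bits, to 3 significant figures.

302000000 bits

Propagation delay = 5400000 / 197000000 = 0.0274112 s.
BDP = R × t_prop = 11000000000 × 0.0274112 = 301523000 bits.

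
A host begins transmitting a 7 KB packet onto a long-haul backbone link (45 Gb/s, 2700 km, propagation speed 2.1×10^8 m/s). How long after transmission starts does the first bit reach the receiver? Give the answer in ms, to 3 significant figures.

12.9 ms

First bit experiences only propagation delay: d/s = 2700000/210000000 = 12.9 ms.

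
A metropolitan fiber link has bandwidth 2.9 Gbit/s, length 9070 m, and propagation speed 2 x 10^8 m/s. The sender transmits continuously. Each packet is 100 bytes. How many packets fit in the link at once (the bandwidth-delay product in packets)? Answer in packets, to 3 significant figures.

Propagation delay = 9070 / 200000000 = 4.535e-05 s.
BDP = R × t_prop = 2900000000 × 4.535e-05 = 131515 bits.
In packets of 800 bits: 164 packets.

164 packets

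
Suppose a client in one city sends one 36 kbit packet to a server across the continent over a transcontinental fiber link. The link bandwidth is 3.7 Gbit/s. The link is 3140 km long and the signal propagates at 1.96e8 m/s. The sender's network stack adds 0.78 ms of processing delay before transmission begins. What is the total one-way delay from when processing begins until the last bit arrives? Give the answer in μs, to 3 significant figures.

L = 36000 bits.
Transmission delay = L/R = 36000 / 3700000000 = 9.72973 μs.
Propagation delay = d/s = 3140000 m / 196000000 m/s = 16020.4 μs.
Plus processing delay 0.78 ms = 780 μs.
Total = 16800 μs.

16800 μs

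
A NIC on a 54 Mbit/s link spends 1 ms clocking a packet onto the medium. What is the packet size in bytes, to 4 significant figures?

6750 bytes

L = R × t_tx = 54000000 b/s × 0.001 s = 54000 bits.
In bytes: 54000 / 8 = 6750 bytes.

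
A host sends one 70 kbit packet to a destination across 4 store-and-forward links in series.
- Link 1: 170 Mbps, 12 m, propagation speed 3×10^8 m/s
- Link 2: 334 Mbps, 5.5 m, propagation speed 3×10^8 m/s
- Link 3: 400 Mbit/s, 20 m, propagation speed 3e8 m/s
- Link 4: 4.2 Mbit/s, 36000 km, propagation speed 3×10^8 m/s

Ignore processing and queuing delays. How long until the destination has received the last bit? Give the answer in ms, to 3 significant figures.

137 ms

L = 70000 bits.
Transmission delays (L/R per hop): 0.411765, 0.209581, 0.175, 16.6667 ms; sum = 17.463 ms.
Propagation delays (d/s per hop): 4e-05, 1.83333e-05, 6.66667e-05, 120 ms; sum = 120 ms.
End-to-end = 137 ms.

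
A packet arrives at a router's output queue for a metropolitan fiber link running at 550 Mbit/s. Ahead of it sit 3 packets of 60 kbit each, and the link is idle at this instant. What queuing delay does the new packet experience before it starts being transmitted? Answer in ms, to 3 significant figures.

Each queued packet: L/R = 60000/550000000 = 0.109091 ms.
3 queued → 0.327273 ms.
Queuing delay = 0.327 ms.

0.327 ms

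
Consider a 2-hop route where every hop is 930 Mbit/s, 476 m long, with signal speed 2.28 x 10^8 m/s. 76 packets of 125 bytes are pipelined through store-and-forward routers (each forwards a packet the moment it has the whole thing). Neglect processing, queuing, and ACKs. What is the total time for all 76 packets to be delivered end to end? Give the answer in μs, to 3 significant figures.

Per-hop transmission t_tx = L/R = 1000/930000000 = 1.07527 μs.
Per-hop propagation t_prop = 476/2.28e+08 = 2.08772 μs.
Pipeline fill: first packet needs 2·t_tx to clear all hops; remaining 75 packets each add one t_tx.
Total = (2+76-1)·t_tx + 2·t_prop = 77·1.07527 + 2·2.08772 = 87.0 μs.

87.0 μs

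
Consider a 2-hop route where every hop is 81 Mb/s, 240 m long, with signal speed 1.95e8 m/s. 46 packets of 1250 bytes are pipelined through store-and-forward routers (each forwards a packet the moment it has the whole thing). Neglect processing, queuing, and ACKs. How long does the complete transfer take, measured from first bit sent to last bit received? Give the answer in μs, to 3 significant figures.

5800 μs

Per-hop transmission t_tx = L/R = 10000/81000000 = 123.457 μs.
Per-hop propagation t_prop = 240/195000000 = 1.23077 μs.
Pipeline fill: first packet needs 2·t_tx to clear all hops; remaining 45 packets each add one t_tx.
Total = (2+46-1)·t_tx + 2·t_prop = 47·123.457 + 2·1.23077 = 5800 μs.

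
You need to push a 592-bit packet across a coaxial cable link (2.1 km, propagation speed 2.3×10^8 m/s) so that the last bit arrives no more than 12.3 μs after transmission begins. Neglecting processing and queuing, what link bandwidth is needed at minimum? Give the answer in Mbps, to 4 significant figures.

Propagation delay = 2100 / 2.3e+08 = 9.13043 μs.
Transmission budget = 12.3 − 9.13043 = 3.16957 μs.
R ≥ L / t_tx = 592 bits / 3.16957e-06 s = 186.8 Mbps.

186.8 Mbps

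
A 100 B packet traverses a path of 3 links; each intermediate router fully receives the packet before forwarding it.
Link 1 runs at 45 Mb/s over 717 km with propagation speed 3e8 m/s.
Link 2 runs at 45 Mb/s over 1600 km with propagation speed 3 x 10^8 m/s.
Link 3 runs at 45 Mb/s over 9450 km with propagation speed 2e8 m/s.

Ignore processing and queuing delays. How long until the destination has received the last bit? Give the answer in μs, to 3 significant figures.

L = 100 × 8 = 800 bits.
Transmission delay per hop = L/R = 800/45000000 = 17.7778 μs; 3 hops → 53.3333 μs.
Propagation delays (d/s per hop): 2390, 5333.33, 47250 μs; sum = 54973.3 μs.
End-to-end = 55000 μs.

55000 μs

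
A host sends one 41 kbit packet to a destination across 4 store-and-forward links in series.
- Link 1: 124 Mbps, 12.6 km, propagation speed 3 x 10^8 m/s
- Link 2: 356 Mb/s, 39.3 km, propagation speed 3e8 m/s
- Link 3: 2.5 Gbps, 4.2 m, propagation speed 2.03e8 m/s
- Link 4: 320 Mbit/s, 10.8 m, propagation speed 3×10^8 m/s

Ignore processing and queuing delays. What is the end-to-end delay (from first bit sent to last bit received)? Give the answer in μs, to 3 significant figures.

L = 41000 bits.
Transmission delays (L/R per hop): 330.645, 115.169, 16.4, 128.125 μs; sum = 590.339 μs.
Propagation delays (d/s per hop): 42, 131, 0.0206897, 0.036 μs; sum = 173.057 μs.
End-to-end = 763 μs.

763 μs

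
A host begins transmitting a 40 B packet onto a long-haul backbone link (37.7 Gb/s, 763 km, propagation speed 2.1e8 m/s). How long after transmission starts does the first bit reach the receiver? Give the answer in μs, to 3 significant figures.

First bit experiences only propagation delay: d/s = 763000/210000000 = 3630 μs.

3630 μs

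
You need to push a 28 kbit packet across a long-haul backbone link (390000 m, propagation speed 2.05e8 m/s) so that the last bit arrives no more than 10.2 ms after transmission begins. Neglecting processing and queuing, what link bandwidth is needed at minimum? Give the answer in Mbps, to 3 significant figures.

3.37 Mbps

Propagation delay = 390000 / 2.05e+08 = 1.90244 ms.
Transmission budget = 10.2 − 1.90244 = 8.29756 ms.
R ≥ L / t_tx = 28000 bits / 0.00829756 s = 3.37 Mbps.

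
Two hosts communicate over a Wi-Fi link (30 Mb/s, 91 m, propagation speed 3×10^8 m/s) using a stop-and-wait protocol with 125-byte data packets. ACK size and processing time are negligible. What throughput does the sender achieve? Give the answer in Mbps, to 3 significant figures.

t_tx = L/R = 1000/30000000 = 3.33333e-05 s.
t_prop = 91/300000000 = 3.03333e-07 s; RTT = 6.06667e-07 s.
Cycle = t_tx + RTT = 3.394e-05 s.
Throughput = L / cycle = 1000 / 3.394e-05 = 29.5 Mbps.

29.5 Mbps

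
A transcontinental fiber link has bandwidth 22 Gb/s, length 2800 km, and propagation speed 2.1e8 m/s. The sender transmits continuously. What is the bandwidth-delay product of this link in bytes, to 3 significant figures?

36700000 bytes

Propagation delay = 2800000 / 210000000 = 0.0133333 s.
BDP = R × t_prop = 22000000000 × 0.0133333 = 293333000 bits.
In bytes: 293333000/8 = 36700000 bytes.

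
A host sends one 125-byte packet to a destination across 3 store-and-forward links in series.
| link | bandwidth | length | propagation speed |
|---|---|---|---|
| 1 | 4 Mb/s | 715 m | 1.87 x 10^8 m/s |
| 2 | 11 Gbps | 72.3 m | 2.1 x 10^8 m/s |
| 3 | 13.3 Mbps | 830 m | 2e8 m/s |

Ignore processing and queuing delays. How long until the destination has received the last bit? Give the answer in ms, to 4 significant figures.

L = 125 × 8 = 1000 bits.
Transmission delays (L/R per hop): 0.25, 9.09091e-05, 0.075188 ms; sum = 0.325279 ms.
Propagation delays (d/s per hop): 0.00382353, 0.000344286, 0.00415 ms; sum = 0.00831782 ms.
End-to-end = 0.3336 ms.

0.3336 ms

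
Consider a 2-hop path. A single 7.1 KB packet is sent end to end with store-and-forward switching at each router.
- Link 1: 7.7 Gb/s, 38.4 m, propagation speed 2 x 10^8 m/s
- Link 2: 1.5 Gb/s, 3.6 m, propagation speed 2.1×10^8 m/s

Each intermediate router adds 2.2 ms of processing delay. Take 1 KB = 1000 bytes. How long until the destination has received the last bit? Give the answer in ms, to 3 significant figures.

2.25 ms

L = 56800 bits.
Transmission delays (L/R per hop): 0.00737662, 0.0378667 ms; sum = 0.0452433 ms.
Propagation delays (d/s per hop): 0.000192, 1.71429e-05 ms; sum = 0.000209143 ms.
Processing at 1 router(s): 1 × 2.2 ms = 2.2 ms.
End-to-end = 2.25 ms.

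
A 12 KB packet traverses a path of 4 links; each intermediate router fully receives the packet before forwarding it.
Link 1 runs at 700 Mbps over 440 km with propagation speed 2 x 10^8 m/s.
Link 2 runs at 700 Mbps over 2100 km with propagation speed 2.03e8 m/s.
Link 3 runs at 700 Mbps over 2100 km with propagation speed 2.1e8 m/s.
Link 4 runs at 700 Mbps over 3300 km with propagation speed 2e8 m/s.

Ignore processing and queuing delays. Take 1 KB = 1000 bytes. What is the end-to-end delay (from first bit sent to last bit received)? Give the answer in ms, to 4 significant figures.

L = 96000 bits.
Transmission delay per hop = L/R = 96000/700000000 = 0.137143 ms; 4 hops → 0.548571 ms.
Propagation delays (d/s per hop): 2.2, 10.3448, 10, 16.5 ms; sum = 39.0448 ms.
End-to-end = 39.59 ms.

39.59 ms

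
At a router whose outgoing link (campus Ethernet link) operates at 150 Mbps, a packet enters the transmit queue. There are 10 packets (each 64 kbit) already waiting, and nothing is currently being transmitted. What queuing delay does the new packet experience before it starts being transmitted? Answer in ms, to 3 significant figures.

Each queued packet: L/R = 64000/150000000 = 0.426667 ms.
10 queued → 4.26667 ms.
Queuing delay = 4.27 ms.

4.27 ms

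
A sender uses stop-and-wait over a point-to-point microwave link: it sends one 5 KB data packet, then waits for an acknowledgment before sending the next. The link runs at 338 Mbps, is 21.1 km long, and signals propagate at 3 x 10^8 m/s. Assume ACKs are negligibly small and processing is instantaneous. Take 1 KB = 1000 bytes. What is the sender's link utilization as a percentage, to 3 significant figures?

t_tx = L/R = 40000/338000000 = 0.000118343 s.
t_prop = 21100/300000000 = 7.03333e-05 s; RTT = 0.000140667 s.
Cycle = t_tx + RTT = 0.00025901 s.
Utilization = t_tx / cycle = 0.000118343/0.00025901 = 45.7 %.

45.7 %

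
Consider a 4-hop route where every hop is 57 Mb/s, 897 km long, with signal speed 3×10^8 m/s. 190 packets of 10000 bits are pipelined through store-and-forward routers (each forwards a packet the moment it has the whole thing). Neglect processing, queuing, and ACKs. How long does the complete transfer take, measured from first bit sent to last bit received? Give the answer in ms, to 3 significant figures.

45.8 ms

Per-hop transmission t_tx = L/R = 10000/57000000 = 0.175439 ms.
Per-hop propagation t_prop = 897000/300000000 = 2.99 ms.
Pipeline fill: first packet needs 4·t_tx to clear all hops; remaining 189 packets each add one t_tx.
Total = (4+190-1)·t_tx + 4·t_prop = 193·0.175439 + 4·2.99 = 45.8 ms.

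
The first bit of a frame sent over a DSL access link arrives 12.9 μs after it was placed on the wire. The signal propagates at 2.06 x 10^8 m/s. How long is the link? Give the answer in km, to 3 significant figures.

d = s × t_prop = 206000000 × 1.29e-05 = 2.66 km.

2.66 km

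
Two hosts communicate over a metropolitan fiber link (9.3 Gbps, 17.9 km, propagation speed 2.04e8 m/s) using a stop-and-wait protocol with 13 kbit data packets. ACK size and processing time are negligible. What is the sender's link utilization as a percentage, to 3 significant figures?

t_tx = L/R = 13000/9300000000 = 1.39785e-06 s.
t_prop = 17900/204000000 = 8.77451e-05 s; RTT = 0.00017549 s.
Cycle = t_tx + RTT = 0.000176888 s.
Utilization = t_tx / cycle = 1.39785e-06/0.000176888 = 0.790 %.

0.790 %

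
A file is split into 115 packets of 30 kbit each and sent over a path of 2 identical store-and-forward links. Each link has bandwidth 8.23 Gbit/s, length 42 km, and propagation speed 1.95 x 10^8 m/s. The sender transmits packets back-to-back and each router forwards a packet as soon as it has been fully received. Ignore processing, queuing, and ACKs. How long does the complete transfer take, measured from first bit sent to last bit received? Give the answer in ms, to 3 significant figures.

Per-hop transmission t_tx = L/R = 30000/8230000000 = 0.0036452 ms.
Per-hop propagation t_prop = 42000/195000000 = 0.215385 ms.
Pipeline fill: first packet needs 2·t_tx to clear all hops; remaining 114 packets each add one t_tx.
Total = (2+115-1)·t_tx + 2·t_prop = 116·0.0036452 + 2·0.215385 = 0.854 ms.

0.854 ms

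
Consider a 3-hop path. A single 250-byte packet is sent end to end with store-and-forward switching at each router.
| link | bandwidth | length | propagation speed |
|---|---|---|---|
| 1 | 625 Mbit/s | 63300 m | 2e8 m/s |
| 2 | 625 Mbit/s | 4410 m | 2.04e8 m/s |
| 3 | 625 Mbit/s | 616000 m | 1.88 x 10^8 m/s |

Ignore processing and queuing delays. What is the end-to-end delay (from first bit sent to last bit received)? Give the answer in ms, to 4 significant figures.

3.624 ms

L = 250 × 8 = 2000 bits.
Transmission delay per hop = L/R = 2000/625000000 = 0.0032 ms; 3 hops → 0.0096 ms.
Propagation delays (d/s per hop): 0.3165, 0.0216176, 3.2766 ms; sum = 3.61471 ms.
End-to-end = 3.624 ms.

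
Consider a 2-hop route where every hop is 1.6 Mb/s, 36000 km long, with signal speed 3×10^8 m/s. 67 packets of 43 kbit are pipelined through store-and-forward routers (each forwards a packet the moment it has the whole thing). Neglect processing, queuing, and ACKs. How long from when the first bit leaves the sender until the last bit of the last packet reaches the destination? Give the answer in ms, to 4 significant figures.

Per-hop transmission t_tx = L/R = 43000/1600000 = 26.875 ms.
Per-hop propagation t_prop = 36000000/300000000 = 120 ms.
Pipeline fill: first packet needs 2·t_tx to clear all hops; remaining 66 packets each add one t_tx.
Total = (2+67-1)·t_tx + 2·t_prop = 68·26.875 + 2·120 = 2068 ms.

2068 ms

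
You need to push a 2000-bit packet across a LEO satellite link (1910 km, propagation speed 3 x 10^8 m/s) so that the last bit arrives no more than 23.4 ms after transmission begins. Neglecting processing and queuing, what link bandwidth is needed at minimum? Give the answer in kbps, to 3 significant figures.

117 kbps

Propagation delay = 1910000 / 300000000 = 6.36667 ms.
Transmission budget = 23.4 − 6.36667 = 17.0333 ms.
R ≥ L / t_tx = 2000 bits / 0.0170333 s = 117 kbps.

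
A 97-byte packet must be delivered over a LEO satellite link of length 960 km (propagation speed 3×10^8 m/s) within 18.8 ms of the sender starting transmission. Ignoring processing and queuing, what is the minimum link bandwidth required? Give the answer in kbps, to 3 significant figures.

L = 776 bits.
Propagation delay = 960000 / 300000000 = 3.2 ms.
Transmission budget = 18.8 − 3.2 = 15.6 ms.
R ≥ L / t_tx = 776 bits / 0.0156 s = 49.7 kbps.

49.7 kbps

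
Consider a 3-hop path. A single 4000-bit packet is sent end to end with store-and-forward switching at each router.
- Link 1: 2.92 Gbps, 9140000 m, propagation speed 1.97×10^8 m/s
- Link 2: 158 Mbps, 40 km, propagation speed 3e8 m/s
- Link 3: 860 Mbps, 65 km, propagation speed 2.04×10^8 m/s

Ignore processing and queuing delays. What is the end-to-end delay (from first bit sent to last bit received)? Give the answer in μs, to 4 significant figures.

Transmission delays (L/R per hop): 1.36986, 25.3165, 4.65116 μs; sum = 31.3375 μs.
Propagation delays (d/s per hop): 46395.9, 133.333, 318.627 μs; sum = 46847.9 μs.
End-to-end = 46880 μs.

46880 μs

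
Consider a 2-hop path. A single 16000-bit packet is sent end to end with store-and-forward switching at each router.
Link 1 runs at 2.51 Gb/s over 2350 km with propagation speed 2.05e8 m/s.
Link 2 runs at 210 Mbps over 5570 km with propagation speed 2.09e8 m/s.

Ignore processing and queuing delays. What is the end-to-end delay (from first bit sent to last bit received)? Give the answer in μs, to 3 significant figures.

38200 μs

Transmission delays (L/R per hop): 6.3745, 76.1905 μs; sum = 82.565 μs.
Propagation delays (d/s per hop): 11463.4, 26650.7 μs; sum = 38114.1 μs.
End-to-end = 38200 μs.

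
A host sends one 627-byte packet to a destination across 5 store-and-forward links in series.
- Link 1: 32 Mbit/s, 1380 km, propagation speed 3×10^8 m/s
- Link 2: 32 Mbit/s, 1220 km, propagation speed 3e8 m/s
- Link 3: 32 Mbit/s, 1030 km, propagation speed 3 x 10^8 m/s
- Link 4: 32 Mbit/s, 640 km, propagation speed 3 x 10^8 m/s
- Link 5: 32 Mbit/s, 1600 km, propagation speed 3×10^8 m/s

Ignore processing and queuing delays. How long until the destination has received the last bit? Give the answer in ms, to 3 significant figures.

20.4 ms

L = 627 × 8 = 5016 bits.
Transmission delay per hop = L/R = 5016/32000000 = 0.15675 ms; 5 hops → 0.78375 ms.
Propagation delays (d/s per hop): 4.6, 4.06667, 3.43333, 2.13333, 5.33333 ms; sum = 19.5667 ms.
End-to-end = 20.4 ms.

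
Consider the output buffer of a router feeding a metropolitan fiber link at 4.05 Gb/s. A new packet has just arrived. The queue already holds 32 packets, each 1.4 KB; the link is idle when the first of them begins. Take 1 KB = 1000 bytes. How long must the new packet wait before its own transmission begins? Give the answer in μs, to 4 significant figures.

Each queued packet: L/R = 11200/4050000000 = 2.76543 μs.
32 queued → 88.4938 μs.
Queuing delay = 88.49 μs.

88.49 μs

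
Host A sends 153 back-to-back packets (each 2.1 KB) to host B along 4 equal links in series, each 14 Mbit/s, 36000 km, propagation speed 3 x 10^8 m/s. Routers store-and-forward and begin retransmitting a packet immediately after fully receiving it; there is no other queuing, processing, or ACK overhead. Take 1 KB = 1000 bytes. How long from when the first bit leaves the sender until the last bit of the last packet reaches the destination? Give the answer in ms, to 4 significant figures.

Per-hop transmission t_tx = L/R = 16800/14000000 = 1.2 ms.
Per-hop propagation t_prop = 36000000/300000000 = 120 ms.
Pipeline fill: first packet needs 4·t_tx to clear all hops; remaining 152 packets each add one t_tx.
Total = (4+153-1)·t_tx + 4·t_prop = 156·1.2 + 4·120 = 667.2 ms.

667.2 ms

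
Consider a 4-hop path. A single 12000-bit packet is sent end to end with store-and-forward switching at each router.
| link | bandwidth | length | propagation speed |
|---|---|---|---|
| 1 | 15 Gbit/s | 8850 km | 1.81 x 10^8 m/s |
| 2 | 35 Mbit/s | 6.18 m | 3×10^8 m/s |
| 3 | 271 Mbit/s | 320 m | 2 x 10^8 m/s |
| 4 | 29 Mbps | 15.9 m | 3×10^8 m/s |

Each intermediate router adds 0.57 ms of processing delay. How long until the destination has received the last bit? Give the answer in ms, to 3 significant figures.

51.4 ms

Transmission delays (L/R per hop): 0.0008, 0.342857, 0.0442804, 0.413793 ms; sum = 0.801731 ms.
Propagation delays (d/s per hop): 48.895, 2.06e-05, 0.0016, 5.3e-05 ms; sum = 48.8967 ms.
Processing at 3 router(s): 3 × 0.57 ms = 1.71 ms.
End-to-end = 51.4 ms.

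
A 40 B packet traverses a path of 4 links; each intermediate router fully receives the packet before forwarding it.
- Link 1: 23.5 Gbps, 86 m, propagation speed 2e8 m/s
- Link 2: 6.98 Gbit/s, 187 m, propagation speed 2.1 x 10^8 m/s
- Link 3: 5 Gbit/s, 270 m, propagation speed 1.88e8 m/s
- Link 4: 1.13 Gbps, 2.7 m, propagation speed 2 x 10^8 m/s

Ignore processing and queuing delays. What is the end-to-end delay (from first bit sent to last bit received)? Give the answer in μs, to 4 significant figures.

3.177 μs

L = 40 × 8 = 320 bits.
Transmission delays (L/R per hop): 0.013617, 0.0458453, 0.064, 0.283186 μs; sum = 0.406648 μs.
Propagation delays (d/s per hop): 0.43, 0.890476, 1.43617, 0.0135 μs; sum = 2.77015 μs.
End-to-end = 3.177 μs.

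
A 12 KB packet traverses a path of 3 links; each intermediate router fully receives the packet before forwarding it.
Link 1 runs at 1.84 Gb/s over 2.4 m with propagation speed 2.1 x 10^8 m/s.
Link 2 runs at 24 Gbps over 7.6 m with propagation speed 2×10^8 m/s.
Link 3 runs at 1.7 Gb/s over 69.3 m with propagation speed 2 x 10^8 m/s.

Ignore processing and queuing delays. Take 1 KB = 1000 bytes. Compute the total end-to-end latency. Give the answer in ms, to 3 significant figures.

L = 96000 bits.
Transmission delays (L/R per hop): 0.0521739, 0.004, 0.0564706 ms; sum = 0.112645 ms.
Propagation delays (d/s per hop): 1.14286e-05, 3.8e-05, 0.0003465 ms; sum = 0.000395929 ms.
End-to-end = 0.113 ms.

0.113 ms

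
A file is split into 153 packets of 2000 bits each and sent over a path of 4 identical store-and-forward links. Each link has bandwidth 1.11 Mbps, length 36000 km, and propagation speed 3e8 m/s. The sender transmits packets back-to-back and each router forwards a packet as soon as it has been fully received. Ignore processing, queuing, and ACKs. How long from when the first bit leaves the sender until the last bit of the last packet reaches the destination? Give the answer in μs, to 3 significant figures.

761000 μs

Per-hop transmission t_tx = L/R = 2000/1110000 = 1801.8 μs.
Per-hop propagation t_prop = 36000000/300000000 = 120000 μs.
Pipeline fill: first packet needs 4·t_tx to clear all hops; remaining 152 packets each add one t_tx.
Total = (4+153-1)·t_tx + 4·t_prop = 156·1801.8 + 4·120000 = 761000 μs.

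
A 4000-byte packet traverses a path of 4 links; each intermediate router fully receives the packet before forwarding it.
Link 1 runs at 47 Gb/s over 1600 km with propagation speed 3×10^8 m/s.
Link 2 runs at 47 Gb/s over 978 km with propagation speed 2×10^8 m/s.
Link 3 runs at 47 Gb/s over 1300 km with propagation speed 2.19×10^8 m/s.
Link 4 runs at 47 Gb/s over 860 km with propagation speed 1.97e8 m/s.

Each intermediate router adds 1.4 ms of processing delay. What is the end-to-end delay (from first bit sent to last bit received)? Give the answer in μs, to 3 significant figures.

L = 4000 × 8 = 32000 bits.
Transmission delay per hop = L/R = 32000/47000000000 = 0.680851 μs; 4 hops → 2.7234 μs.
Propagation delays (d/s per hop): 5333.33, 4890, 5936.07, 4365.48 μs; sum = 20524.9 μs.
Processing at 3 router(s): 3 × 1.4 ms = 4200 μs.
End-to-end = 24700 μs.

24700 μs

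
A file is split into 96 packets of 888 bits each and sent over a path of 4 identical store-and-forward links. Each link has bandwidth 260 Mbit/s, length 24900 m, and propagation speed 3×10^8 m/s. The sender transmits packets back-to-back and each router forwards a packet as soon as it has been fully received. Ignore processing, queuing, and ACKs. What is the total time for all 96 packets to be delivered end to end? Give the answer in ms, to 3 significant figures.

Per-hop transmission t_tx = L/R = 888/260000000 = 0.00341538 ms.
Per-hop propagation t_prop = 24900/300000000 = 0.083 ms.
Pipeline fill: first packet needs 4·t_tx to clear all hops; remaining 95 packets each add one t_tx.
Total = (4+96-1)·t_tx + 4·t_prop = 99·0.00341538 + 4·0.083 = 0.670 ms.

0.670 ms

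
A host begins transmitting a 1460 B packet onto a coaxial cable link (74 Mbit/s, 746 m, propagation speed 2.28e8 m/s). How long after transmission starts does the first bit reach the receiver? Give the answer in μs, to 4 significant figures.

3.272 μs

First bit experiences only propagation delay: d/s = 746/2.28e+08 = 3.272 μs.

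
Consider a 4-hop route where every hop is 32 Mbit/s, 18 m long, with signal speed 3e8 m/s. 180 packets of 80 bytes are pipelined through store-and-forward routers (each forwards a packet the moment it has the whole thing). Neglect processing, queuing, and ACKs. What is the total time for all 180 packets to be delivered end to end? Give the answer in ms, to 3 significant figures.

3.66 ms

Per-hop transmission t_tx = L/R = 640/32000000 = 0.02 ms.
Per-hop propagation t_prop = 18/300000000 = 6e-05 ms.
Pipeline fill: first packet needs 4·t_tx to clear all hops; remaining 179 packets each add one t_tx.
Total = (4+180-1)·t_tx + 4·t_prop = 183·0.02 + 4·6e-05 = 3.66 ms.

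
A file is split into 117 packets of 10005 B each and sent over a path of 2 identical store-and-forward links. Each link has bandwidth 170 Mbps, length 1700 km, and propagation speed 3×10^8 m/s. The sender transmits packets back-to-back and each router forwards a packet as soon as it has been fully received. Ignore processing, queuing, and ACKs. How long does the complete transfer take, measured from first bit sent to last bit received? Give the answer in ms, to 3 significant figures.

66.9 ms

Per-hop transmission t_tx = L/R = 80040/170000000 = 0.470824 ms.
Per-hop propagation t_prop = 1700000/300000000 = 5.66667 ms.
Pipeline fill: first packet needs 2·t_tx to clear all hops; remaining 116 packets each add one t_tx.
Total = (2+117-1)·t_tx + 2·t_prop = 118·0.470824 + 2·5.66667 = 66.9 ms.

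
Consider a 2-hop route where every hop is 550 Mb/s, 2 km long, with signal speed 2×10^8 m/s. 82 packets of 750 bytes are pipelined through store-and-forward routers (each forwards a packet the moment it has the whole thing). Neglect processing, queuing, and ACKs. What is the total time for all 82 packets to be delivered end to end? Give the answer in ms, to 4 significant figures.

Per-hop transmission t_tx = L/R = 6000/550000000 = 0.0109091 ms.
Per-hop propagation t_prop = 2000/200000000 = 0.01 ms.
Pipeline fill: first packet needs 2·t_tx to clear all hops; remaining 81 packets each add one t_tx.
Total = (2+82-1)·t_tx + 2·t_prop = 83·0.0109091 + 2·0.01 = 0.9255 ms.

0.9255 ms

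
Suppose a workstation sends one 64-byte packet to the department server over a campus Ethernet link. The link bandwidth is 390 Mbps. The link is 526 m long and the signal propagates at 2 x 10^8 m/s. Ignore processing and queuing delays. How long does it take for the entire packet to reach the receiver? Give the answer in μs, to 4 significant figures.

3.943 μs

L = 64 × 8 = 512 bits.
Transmission delay = L/R = 512 / 390000000 = 1.31282 μs.
Propagation delay = d/s = 526 m / 200000000 m/s = 2.63 μs.
Total = 3.943 μs.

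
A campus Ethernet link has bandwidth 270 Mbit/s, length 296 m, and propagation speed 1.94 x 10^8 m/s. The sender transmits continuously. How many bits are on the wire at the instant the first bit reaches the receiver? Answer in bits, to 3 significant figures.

Propagation delay = 296 / 194000000 = 1.52577e-06 s.
BDP = R × t_prop = 270000000 × 1.52577e-06 = 411.959 bits.

412 bits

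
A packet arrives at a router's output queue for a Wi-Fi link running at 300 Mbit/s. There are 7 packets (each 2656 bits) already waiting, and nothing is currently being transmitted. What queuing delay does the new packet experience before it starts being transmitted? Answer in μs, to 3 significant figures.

62.0 μs

Each queued packet: L/R = 2656/300000000 = 8.85333 μs.
7 queued → 61.9733 μs.
Queuing delay = 62.0 μs.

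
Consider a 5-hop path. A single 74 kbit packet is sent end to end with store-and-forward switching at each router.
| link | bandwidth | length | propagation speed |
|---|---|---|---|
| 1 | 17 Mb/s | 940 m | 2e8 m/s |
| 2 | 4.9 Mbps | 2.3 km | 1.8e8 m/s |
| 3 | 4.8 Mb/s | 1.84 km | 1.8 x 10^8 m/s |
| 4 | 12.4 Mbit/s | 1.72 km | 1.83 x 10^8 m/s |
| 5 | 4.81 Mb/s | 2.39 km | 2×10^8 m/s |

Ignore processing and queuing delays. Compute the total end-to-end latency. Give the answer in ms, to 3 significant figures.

L = 74000 bits.
Transmission delays (L/R per hop): 4.35294, 15.102, 15.4167, 5.96774, 15.3846 ms; sum = 56.224 ms.
Propagation delays (d/s per hop): 0.0047, 0.0127778, 0.0102222, 0.00939891, 0.01195 ms; sum = 0.0490489 ms.
End-to-end = 56.3 ms.

56.3 ms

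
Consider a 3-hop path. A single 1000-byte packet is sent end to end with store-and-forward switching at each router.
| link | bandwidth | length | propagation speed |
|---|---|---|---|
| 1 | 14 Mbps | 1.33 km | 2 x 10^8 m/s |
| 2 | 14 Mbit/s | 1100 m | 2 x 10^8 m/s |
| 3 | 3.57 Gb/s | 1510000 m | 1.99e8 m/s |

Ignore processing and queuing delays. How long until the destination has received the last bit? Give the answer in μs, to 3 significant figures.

L = 1000 × 8 = 8000 bits.
Transmission delays (L/R per hop): 571.429, 571.429, 2.2409 μs; sum = 1145.1 μs.
Propagation delays (d/s per hop): 6.65, 5.5, 7587.94 μs; sum = 7600.09 μs.
End-to-end = 8750 μs.

8750 μs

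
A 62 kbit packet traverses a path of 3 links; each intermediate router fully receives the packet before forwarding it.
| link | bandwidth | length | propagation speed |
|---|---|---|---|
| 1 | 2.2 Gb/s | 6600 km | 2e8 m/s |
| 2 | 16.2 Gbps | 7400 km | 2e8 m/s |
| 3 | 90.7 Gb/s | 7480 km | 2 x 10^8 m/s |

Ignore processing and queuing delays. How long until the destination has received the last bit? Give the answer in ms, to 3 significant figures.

L = 62000 bits.
Transmission delays (L/R per hop): 0.0281818, 0.00382716, 0.000683572 ms; sum = 0.0326926 ms.
Propagation delays (d/s per hop): 33, 37, 37.4 ms; sum = 107.4 ms.
End-to-end = 107 ms.

107 ms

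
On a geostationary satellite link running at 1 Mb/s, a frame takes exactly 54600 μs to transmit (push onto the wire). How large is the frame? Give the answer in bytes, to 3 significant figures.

L = R × t_tx = 1000000 b/s × 0.0546 s = 54600 bits.
In bytes: 54600 / 8 = 6830 bytes.

6830 bytes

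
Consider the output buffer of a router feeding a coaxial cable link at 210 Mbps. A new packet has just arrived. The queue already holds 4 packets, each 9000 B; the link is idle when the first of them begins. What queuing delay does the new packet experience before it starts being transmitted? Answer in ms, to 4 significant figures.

Each queued packet: L/R = 72000/210000000 = 0.342857 ms.
4 queued → 1.37143 ms.
Queuing delay = 1.371 ms.

1.371 ms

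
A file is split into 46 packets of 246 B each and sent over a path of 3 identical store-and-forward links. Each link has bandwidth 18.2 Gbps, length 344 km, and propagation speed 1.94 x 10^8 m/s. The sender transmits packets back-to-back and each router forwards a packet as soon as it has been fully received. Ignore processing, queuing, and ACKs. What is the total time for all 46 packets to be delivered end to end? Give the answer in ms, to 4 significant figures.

5.325 ms

Per-hop transmission t_tx = L/R = 1968/18200000000 = 0.000108132 ms.
Per-hop propagation t_prop = 344000/194000000 = 1.7732 ms.
Pipeline fill: first packet needs 3·t_tx to clear all hops; remaining 45 packets each add one t_tx.
Total = (3+46-1)·t_tx + 3·t_prop = 48·0.000108132 + 3·1.7732 = 5.325 ms.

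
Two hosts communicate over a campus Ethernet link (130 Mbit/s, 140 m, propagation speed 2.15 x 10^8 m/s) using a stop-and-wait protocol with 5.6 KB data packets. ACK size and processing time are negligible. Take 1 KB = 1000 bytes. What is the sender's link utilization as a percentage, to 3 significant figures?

t_tx = L/R = 44800/130000000 = 0.000344615 s.
t_prop = 140/215000000 = 6.51163e-07 s; RTT = 1.30233e-06 s.
Cycle = t_tx + RTT = 0.000345918 s.
Utilization = t_tx / cycle = 0.000344615/0.000345918 = 99.6 %.

99.6 %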